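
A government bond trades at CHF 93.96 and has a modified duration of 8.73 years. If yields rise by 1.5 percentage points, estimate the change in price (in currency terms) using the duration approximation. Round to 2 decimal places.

-CHF 12.30

Duration approximation: ΔP/P ≈ -D_mod · Δy = -8.73 × (+0.015) = -0.130950.
ΔP ≈ 93.96 × (-0.130950) = -12.304062.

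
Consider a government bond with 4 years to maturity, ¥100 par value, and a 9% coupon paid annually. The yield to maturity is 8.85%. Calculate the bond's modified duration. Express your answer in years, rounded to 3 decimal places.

Periodic yield y = 0.0885. First find Macaulay duration:
  t   CF        PV=CF/(1+0.0885)^t    t·PV
  1         9.00         8.2683         8.2683
  2         9.00         7.5960        15.1920
  3         9.00         6.9784        20.9353
  4       109.00        77.6449       310.5795
  Σ                    100.4876       354.9750
P = 100.4876; Macaulay duration = 354.9750 / 100.4876 = 3.53253 years.
Modified duration = D_Mac / (1 + y) = 3.53253 / 1.0885 = 3.24532 years.

3.245 years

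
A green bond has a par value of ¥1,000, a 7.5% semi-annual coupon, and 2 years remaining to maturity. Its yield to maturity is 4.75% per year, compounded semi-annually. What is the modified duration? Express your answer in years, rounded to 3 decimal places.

Periodic yield y = 0.02375. First find Macaulay duration:
  t   CF        PV=CF/(1+0.02375)^t    t·PV
  1        37.50        36.6300        36.6300
  2        37.50        35.7803        71.5605
  3        37.50        34.9502       104.8506
  4     1,037.50       944.5228     3,778.0912
  Σ                  1,051.8833     3,991.1323
P = 1,051.8833; Macaulay duration = 3,991.1323 / 1,051.8833 = 3.79427 half-year periods = 1.89714 years.
Modified duration = D_Mac / (1 + y) = 1.89714 / 1.02375 = 1.85312 years.

1.853 years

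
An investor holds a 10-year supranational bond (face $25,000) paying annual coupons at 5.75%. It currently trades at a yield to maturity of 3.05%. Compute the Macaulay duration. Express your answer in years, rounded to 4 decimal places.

8.1113 years

Periodic yield y = 0.0305. Discount each cash flow and weight by its year:
  t   CF        PV=CF/(1+0.0305)^t    t·PV
  1     1,437.50     1,394.9539     1,394.9539
  2     1,437.50     1,353.6671     2,707.3341
  3     1,437.50     1,313.6022     3,940.8066
  4     1,437.50     1,274.7231     5,098.8926
  5     1,437.50     1,236.9948     6,184.9740
  6     1,437.50     1,200.3831     7,202.2987
  7     1,437.50     1,164.8550     8,153.9852
  8     1,437.50     1,130.3785     9,043.0279
  9     1,437.50     1,096.9224     9,872.3012
  10   26,437.50    19,576.7423   195,767.4228
  Σ                 30,743.2224   249,365.9970
Price P = Σ PV = 30,743.2224.
Macaulay duration = Σ(t·PV) / P = 249,365.9970 / 30,743.2224 = 8.11125 years.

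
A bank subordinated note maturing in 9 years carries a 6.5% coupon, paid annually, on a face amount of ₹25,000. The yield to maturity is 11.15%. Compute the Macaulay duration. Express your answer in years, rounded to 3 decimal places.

Periodic yield y = 0.1115. Discount each cash flow and weight by its year:
  t   CF        PV=CF/(1+0.1115)^t    t·PV
  1     1,625.00     1,461.9883     1,461.9883
  2     1,625.00     1,315.3291     2,630.6582
  3     1,625.00     1,183.3820     3,550.1460
  4     1,625.00     1,064.6712     4,258.6847
  5     1,625.00       957.8688     4,789.3440
  6     1,625.00       861.7803     5,170.6818
  7     1,625.00       775.3309     5,427.3163
  8     1,625.00       697.5537     5,580.4294
  9    26,625.00    10,282.6348    92,543.7135
  Σ                 18,600.5391   125,412.9624
Price P = Σ PV = 18,600.5391.
Macaulay duration = Σ(t·PV) / P = 125,412.9624 / 18,600.5391 = 6.74244 years.

6.742 years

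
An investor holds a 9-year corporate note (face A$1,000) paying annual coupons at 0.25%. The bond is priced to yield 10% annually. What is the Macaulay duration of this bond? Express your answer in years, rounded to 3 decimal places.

8.848 years

Periodic yield y = 0.1. Discount each cash flow and weight by its year:
  t   CF        PV=CF/(1+0.1)^t    t·PV
  1         2.50         2.2727         2.2727
  2         2.50         2.0661         4.1322
  3         2.50         1.8783         5.6349
  4         2.50         1.7075         6.8301
  5         2.50         1.5523         7.7615
  6         2.50         1.4112         8.4671
  7         2.50         1.2829         8.9803
  8         2.50         1.1663         9.3301
  9     1,002.50       425.1579     3,826.4208
  Σ                    438.4952     3,879.8298
Price P = Σ PV = 438.4952.
Macaulay duration = Σ(t·PV) / P = 3,879.8298 / 438.4952 = 8.84806 years.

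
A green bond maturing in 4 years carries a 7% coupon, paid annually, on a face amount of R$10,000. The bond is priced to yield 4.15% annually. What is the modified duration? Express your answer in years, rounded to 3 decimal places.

Periodic yield y = 0.0415. First find Macaulay duration:
  t   CF        PV=CF/(1+0.0415)^t    t·PV
  1       700.00       672.1075       672.1075
  2       700.00       645.3265     1,290.6530
  3       700.00       619.6126     1,858.8377
  4    10,700.00     9,093.8268    36,375.3074
  Σ                 11,030.8734    40,196.9056
P = 11,030.8734; Macaulay duration = 40,196.9056 / 11,030.8734 = 3.64404 years.
Modified duration = D_Mac / (1 + y) = 3.64404 / 1.0415 = 3.49883 years.

3.499 years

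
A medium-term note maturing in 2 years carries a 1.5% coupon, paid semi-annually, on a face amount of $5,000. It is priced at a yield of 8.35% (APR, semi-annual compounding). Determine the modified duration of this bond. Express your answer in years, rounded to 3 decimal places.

1.897 years

Periodic yield y = 0.04175. First find Macaulay duration:
  t   CF        PV=CF/(1+0.04175)^t    t·PV
  1        37.50        35.9971        35.9971
  2        37.50        34.5545        69.1089
  3        37.50        33.1696        99.5089
  4     5,037.50     4,277.2144    17,108.8577
  Σ                  4,380.9357    17,313.4727
P = 4,380.9357; Macaulay duration = 17,313.4727 / 4,380.9357 = 3.95200 half-year periods = 1.97600 years.
Modified duration = D_Mac / (1 + y) = 1.97600 / 1.04175 = 1.89681 years.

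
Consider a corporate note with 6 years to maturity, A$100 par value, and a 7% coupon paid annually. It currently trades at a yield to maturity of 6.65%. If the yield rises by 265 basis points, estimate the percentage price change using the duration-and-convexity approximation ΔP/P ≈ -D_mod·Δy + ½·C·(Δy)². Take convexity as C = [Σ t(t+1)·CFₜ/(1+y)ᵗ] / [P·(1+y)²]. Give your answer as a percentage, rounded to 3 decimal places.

-11.651%

With y = 0.0665:
  t   CF        PV=CF/(1+0.0665)^t    t·PV        t(t+1)·PV
  1         7.00         6.5635         6.5635          13.1271
  2         7.00         6.1543        12.3085          36.9256
  3         7.00         5.7705        17.3116          69.2463
  4         7.00         5.4107        21.6429         108.2143
  5         7.00         5.0733        25.3667         152.2001
  6       107.00        72.7141       436.2846       3,053.9921
  Σ                    101.6865       519.4778       3,433.7055
P = 101.6865; D_Mac = 5.10862 yrs; D_mod = 4.79008 yrs; C = 29.68781.
Duration effect: -4.79008 × (+0.0265) = -0.126937
Convexity effect: 0.5 × 29.68781 × (0.0265)² = +0.0104241
ΔP/P ≈ -0.126937 + 0.0104241 = -0.116513 = -11.6513%.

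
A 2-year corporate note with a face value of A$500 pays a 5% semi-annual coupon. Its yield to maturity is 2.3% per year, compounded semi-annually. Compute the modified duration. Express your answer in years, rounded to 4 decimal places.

Periodic yield y = 0.0115. First find Macaulay duration:
  t   CF        PV=CF/(1+0.0115)^t    t·PV
  1        12.50        12.3579        12.3579
  2        12.50        12.2174        24.4348
  3        12.50        12.0785        36.2354
  4       512.50       489.5875     1,958.3500
  Σ                    526.2413     2,031.3781
P = 526.2413; Macaulay duration = 2,031.3781 / 526.2413 = 3.86017 half-year periods = 1.93008 years.
Modified duration = D_Mac / (1 + y) = 1.93008 / 1.0115 = 1.90814 years.

1.9081 years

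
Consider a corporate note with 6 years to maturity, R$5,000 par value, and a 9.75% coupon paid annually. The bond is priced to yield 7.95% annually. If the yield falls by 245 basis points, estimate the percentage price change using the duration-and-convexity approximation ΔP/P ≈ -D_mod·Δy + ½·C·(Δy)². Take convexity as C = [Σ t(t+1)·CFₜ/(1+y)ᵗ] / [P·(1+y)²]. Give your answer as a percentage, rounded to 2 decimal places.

+11.86%

With y = 0.0795:
  t   CF        PV=CF/(1+0.0795)^t    t·PV        t(t+1)·PV
  1       487.50       451.5980       451.5980         903.1959
  2       487.50       418.3399       836.6799       2,510.0396
  3       487.50       387.5312     1,162.5936       4,650.3745
  4       487.50       358.9914     1,435.9656       7,179.8278
  5       487.50       332.5534     1,662.7670       9,976.6019
  6     5,487.50     3,467.6771    20,806.0627     145,642.4391
  Σ                  5,416.6910    26,355.6667     170,862.4788
P = 5,416.6910; D_Mac = 4.86564 yrs; D_mod = 4.50731 yrs; C = 27.06870.
Duration effect: -4.50731 × (-0.0245) = +0.110429
Convexity effect: 0.5 × 27.06870 × (-0.0245)² = +0.0081240
ΔP/P ≈ +0.110429 + 0.0081240 = +0.118553 = +11.8553%.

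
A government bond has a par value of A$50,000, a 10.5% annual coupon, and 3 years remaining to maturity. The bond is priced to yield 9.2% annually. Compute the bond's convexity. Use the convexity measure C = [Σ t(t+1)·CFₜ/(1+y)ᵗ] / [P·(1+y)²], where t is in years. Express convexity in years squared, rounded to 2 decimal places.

With y = 0.092:
  t   CF        PV=CF/(1+0.092)^t    t·PV        t(t+1)·PV
  1     5,250.00     4,807.6923     4,807.6923       9,615.3846
  2     5,250.00     4,402.6486     8,805.2973      26,415.8918
  3    55,250.00    42,429.1535   127,287.4605     509,149.8420
  Σ                 51,639.4944   140,900.4501     545,181.1184
P = 51,639.4944.
Convexity = Σ t(t+1)·PV / [P·(1+y)²] = 545,181.1184 / (51,639.4944 × 1.192464) = 8.85347.

8.85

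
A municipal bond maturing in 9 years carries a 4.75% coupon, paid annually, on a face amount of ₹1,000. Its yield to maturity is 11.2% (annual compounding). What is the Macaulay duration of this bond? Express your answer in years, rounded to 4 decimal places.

Periodic yield y = 0.112. Discount each cash flow and weight by its year:
  t   CF        PV=CF/(1+0.112)^t    t·PV
  1        47.50        42.7158        42.7158
  2        47.50        38.4135        76.8270
  3        47.50        34.5445       103.6336
  4        47.50        31.0652       124.2609
  5        47.50        27.9364       139.6818
  6        47.50        25.1226       150.7357
  7        47.50        22.5923       158.1460
  8        47.50        20.3168       162.5344
  9     1,047.50       402.9127     3,626.2142
  Σ                    645.6198     4,584.7494
Price P = Σ PV = 645.6198.
Macaulay duration = Σ(t·PV) / P = 4,584.7494 / 645.6198 = 7.10131 years.

7.1013 years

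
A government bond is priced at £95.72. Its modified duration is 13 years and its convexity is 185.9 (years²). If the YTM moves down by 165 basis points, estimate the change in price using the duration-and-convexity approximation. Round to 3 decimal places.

+£22.954

Duration effect: -D_mod·Δy = -13 × (-0.0165) = +0.214500
Convexity effect: ½·C·(Δy)² = 0.5 × 185.9 × (-0.0165)² = +0.0253056375
ΔP/P ≈ +0.214500 + 0.0253056375 = +0.2398056375
ΔP ≈ 95.72 × (+0.2398056375) = +22.9541956215.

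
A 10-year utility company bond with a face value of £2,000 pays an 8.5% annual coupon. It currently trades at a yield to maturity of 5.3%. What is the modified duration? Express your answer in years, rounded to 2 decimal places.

7.06 years

Periodic yield y = 0.053. First find Macaulay duration:
  t   CF        PV=CF/(1+0.053)^t    t·PV
  1       170.00       161.4435       161.4435
  2       170.00       153.3177       306.6353
  3       170.00       145.6008       436.8024
  4       170.00       138.2724       553.0895
  5       170.00       131.3128       656.5640
  6       170.00       124.7035       748.2211
  7       170.00       118.4269       828.9882
  8       170.00       112.4662       899.7295
  9       170.00       106.8055       961.2494
  10    2,170.00     1,294.7205    12,947.2049
  Σ                  2,487.0697    18,499.9279
P = 2,487.0697; Macaulay duration = 18,499.9279 / 2,487.0697 = 7.43844 years.
Modified duration = D_Mac / (1 + y) = 7.43844 / 1.053 = 7.06405 years.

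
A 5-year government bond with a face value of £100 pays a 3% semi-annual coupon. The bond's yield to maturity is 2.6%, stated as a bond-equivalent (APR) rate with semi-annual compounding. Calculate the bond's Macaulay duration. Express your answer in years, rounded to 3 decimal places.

Periodic yield y = 0.013. Discount each cash flow and weight by its period:
  t   CF        PV=CF/(1+0.013)^t    t·PV
  1         1.50         1.4808         1.4808
  2         1.50         1.4617         2.9235
  3         1.50         1.4430         4.3290
  4         1.50         1.4245         5.6979
  5         1.50         1.4062         7.0310
  6         1.50         1.3881         8.3289
  7         1.50         1.3703         9.5923
  8         1.50         1.3527        10.8220
  9         1.50         1.3354        12.0185
  10      101.50        89.2014       892.0138
  Σ                    101.8641       954.2375
Price P = Σ PV = 101.8641.
Macaulay duration = Σ(t·PV) / P = 954.2375 / 101.8641 = 9.36775 half-year periods.
In years: 9.36775 / 2 = 4.68387 years.

4.684 years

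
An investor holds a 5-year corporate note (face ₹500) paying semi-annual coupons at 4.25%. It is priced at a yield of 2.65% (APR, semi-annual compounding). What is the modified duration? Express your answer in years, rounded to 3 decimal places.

Periodic yield y = 0.01325. First find Macaulay duration:
  t   CF        PV=CF/(1+0.01325)^t    t·PV
  1       10.625        10.4861        10.4861
  2       10.625        10.3489        20.6979
  3       10.625        10.2136        30.6408
  4       10.625        10.0800        40.3202
  5       10.625         9.9482        49.7412
  6       10.625         9.8181        58.9088
  7       10.625         9.6898        67.8283
  8       10.625         9.5630        76.5043
  9       10.625         9.4380        84.9419
  10     510.625       447.6473     4,476.4728
  Σ                    537.2331     4,916.5422
P = 537.2331; Macaulay duration = 4,916.5422 / 537.2331 = 9.15160 half-year periods = 4.57580 years.
Modified duration = D_Mac / (1 + y) = 4.57580 / 1.01325 = 4.51596 years.

4.516 years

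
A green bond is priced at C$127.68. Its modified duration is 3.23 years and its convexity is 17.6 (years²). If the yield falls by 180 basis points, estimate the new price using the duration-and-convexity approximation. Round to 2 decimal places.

Duration effect: -D_mod·Δy = -3.23 × (-0.018) = +0.058140
Convexity effect: ½·C·(Δy)² = 0.5 × 17.6 × (-0.018)² = +0.0028512
ΔP/P ≈ +0.058140 + 0.0028512 = +0.0609912
New price ≈ 127.68 × (1 + 0.0609912) = 135.467356416.

C$135.47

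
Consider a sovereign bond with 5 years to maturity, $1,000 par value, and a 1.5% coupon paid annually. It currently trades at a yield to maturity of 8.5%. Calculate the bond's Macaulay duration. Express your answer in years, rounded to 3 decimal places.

Periodic yield y = 0.085. Discount each cash flow and weight by its year:
  t   CF        PV=CF/(1+0.085)^t    t·PV
  1        15.00        13.8249        13.8249
  2        15.00        12.7418        25.4837
  3        15.00        11.7436        35.2309
  4        15.00        10.8236        43.2945
  5     1,015.00       675.0211     3,375.1055
  Σ                    724.1551     3,492.9394
Price P = Σ PV = 724.1551.
Macaulay duration = Σ(t·PV) / P = 3,492.9394 / 724.1551 = 4.82347 years.

4.823 years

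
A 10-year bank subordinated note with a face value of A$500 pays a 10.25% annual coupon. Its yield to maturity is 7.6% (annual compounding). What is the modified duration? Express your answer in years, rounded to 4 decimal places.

6.4836 years

Periodic yield y = 0.076. First find Macaulay duration:
  t   CF        PV=CF/(1+0.076)^t    t·PV
  1        51.25        47.6301        47.6301
  2        51.25        44.2659        88.5318
  3        51.25        41.1393       123.4179
  4        51.25        38.2336       152.9343
  5        51.25        35.5331       177.6653
  6        51.25        33.0233       198.1397
  7        51.25        30.6908       214.8355
  8        51.25        28.5230       228.1843
  9        51.25        26.5084       238.5756
  10      551.25       264.9878     2,649.8781
  Σ                    590.5352     4,119.7924
P = 590.5352; Macaulay duration = 4,119.7924 / 590.5352 = 6.97637 years.
Modified duration = D_Mac / (1 + y) = 6.97637 / 1.076 = 6.48362 years.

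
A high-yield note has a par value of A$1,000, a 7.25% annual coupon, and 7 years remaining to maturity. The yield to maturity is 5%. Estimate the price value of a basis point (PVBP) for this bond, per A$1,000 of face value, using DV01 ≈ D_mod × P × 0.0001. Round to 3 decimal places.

Periodic yield y = 0.05.
  t   CF        PV=CF/(1+0.05)^t    t·PV
  1        72.50        69.0476        69.0476
  2        72.50        65.7596       131.5193
  3        72.50        62.6282       187.8847
  4        72.50        59.6459       238.5837
  5        72.50        56.8056       284.0282
  6        72.50        54.1006       324.6037
  7     1,072.50       762.2057     5,335.4401
  Σ                  1,130.1934     6,571.1073
P = 1,130.1934; D_Mac = 5.81414 yrs; D_mod = 5.53728 yrs.
DV01 ≈ 5.53728 × 1,130.1934 × 0.0001 = 0.625820.

A$0.626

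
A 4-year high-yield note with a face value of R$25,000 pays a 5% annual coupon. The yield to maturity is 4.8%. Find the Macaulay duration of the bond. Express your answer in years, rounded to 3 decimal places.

Periodic yield y = 0.048. Discount each cash flow and weight by its year:
  t   CF        PV=CF/(1+0.048)^t    t·PV
  1     1,250.00     1,192.7481     1,192.7481
  2     1,250.00     1,138.1184     2,276.2368
  3     1,250.00     1,085.9908     3,257.9725
  4    26,250.00    21,761.2670    87,045.0679
  Σ                 25,178.1243    93,772.0254
Price P = Σ PV = 25,178.1243.
Macaulay duration = Σ(t·PV) / P = 93,772.0254 / 25,178.1243 = 3.72435 years.

3.724 years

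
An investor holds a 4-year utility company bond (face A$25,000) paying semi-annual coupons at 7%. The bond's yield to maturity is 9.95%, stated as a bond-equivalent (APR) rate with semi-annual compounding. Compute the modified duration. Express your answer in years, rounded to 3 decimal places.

3.363 years

Periodic yield y = 0.04975. First find Macaulay duration:
  t   CF        PV=CF/(1+0.04975)^t    t·PV
  1       875.00       833.5318       833.5318
  2       875.00       794.0289     1,588.0577
  3       875.00       756.3981     2,269.1942
  4       875.00       720.5507     2,882.2026
  5       875.00       686.4022     3,432.0108
  6       875.00       653.8720     3,923.2321
  7       875.00       622.8836     4,360.1849
  8    25,875.00    17,546.6128   140,372.9022
  Σ                 22,614.2799   159,661.3163
P = 22,614.2799; Macaulay duration = 159,661.3163 / 22,614.2799 = 7.06020 half-year periods = 3.53010 years.
Modified duration = D_Mac / (1 + y) = 3.53010 / 1.04975 = 3.36280 years.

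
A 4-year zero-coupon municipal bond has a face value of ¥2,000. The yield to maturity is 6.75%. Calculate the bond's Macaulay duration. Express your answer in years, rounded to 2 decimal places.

A zero-coupon bond has a single cash flow at maturity, so its Macaulay duration equals its maturity: 4 years.

4.00 years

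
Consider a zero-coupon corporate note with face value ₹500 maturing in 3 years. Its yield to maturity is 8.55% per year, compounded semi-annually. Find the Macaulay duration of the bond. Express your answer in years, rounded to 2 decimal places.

A zero-coupon bond has a single cash flow at maturity, so its Macaulay duration equals its maturity: 3 years.
(Equivalently: 6 semi-annual periods ÷ 2 = 3 years.)

3.00 years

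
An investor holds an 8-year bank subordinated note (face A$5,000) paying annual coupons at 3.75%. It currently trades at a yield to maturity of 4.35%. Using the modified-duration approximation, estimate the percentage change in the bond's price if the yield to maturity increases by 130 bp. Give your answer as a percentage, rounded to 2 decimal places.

Periodic yield y = 0.0435. Modified duration first:
  t   CF        PV=CF/(1+0.0435)^t    t·PV
  1       187.50       179.6838       179.6838
  2       187.50       172.1933       344.3867
  3       187.50       165.0152       495.0456
  4       187.50       158.1363       632.5450
  5       187.50       151.5441       757.7205
  6       187.50       145.2267       871.3604
  7       187.50       139.1727       974.2090
  8     5,187.50     3,689.9330    29,519.4641
  Σ                  4,800.9051    33,774.4150
P = 4,800.9051; D_Mac = 7.03501 yrs; D_mod = 7.03501/(1+0.0435) = 6.74174 yrs.
ΔP/P ≈ -D_mod · Δy = -6.74174 × (+0.013) = -0.087643 = -8.7643%.

-8.76%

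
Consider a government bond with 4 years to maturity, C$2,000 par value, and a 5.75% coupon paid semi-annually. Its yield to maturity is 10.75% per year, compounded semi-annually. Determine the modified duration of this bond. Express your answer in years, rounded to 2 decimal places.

Periodic yield y = 0.05375. First find Macaulay duration:
  t   CF        PV=CF/(1+0.05375)^t    t·PV
  1        57.50        54.5670        54.5670
  2        57.50        51.7837       103.5673
  3        57.50        49.1423       147.4268
  4        57.50        46.6356       186.5424
  5        57.50        44.2568       221.2839
  6        57.50        41.9993       251.9960
  7        57.50        39.8570       278.9991
  8     2,057.50     1,353.4404    10,827.5234
  Σ                  1,681.6821    12,071.9058
P = 1,681.6821; Macaulay duration = 12,071.9058 / 1,681.6821 = 7.17847 half-year periods = 3.58924 years.
Modified duration = D_Mac / (1 + y) = 3.58924 / 1.05375 = 3.40615 years.

3.41 years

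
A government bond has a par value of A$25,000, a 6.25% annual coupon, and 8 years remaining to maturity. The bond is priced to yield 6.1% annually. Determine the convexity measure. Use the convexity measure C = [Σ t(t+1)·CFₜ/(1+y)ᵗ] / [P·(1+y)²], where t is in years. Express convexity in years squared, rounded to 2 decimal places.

With y = 0.061:
  t   CF        PV=CF/(1+0.061)^t    t·PV        t(t+1)·PV
  1     1,562.50     1,472.6673     1,472.6673       2,945.3346
  2     1,562.50     1,387.9993     2,775.9987       8,327.9960
  3     1,562.50     1,308.1992     3,924.5976      15,698.3902
  4     1,562.50     1,232.9870     4,931.9479      24,659.7396
  5     1,562.50     1,162.0989     5,810.4947      34,862.9683
  6     1,562.50     1,095.2865     6,571.7188      46,002.0317
  7     1,562.50     1,032.3152     7,226.2067      57,809.6534
  8    26,562.50    16,540.3950   132,323.1598   1,190,908.4386
  Σ                 25,231.9484   165,036.7915   1,381,214.5525
P = 25,231.9484.
Convexity = Σ t(t+1)·PV / [P·(1+y)²] = 1,381,214.5525 / (25,231.9484 × 1.125721) = 48.62724.

48.63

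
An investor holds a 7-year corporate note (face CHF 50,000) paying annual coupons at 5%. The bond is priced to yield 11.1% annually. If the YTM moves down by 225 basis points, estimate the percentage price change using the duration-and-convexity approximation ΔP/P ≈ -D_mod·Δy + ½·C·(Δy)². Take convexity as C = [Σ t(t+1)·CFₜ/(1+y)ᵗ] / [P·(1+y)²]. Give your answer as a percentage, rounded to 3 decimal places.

With y = 0.111:
  t   CF        PV=CF/(1+0.111)^t    t·PV        t(t+1)·PV
  1     2,500.00     2,250.2250     2,250.2250       4,500.4500
  2     2,500.00     2,025.4051     4,050.8101      12,152.4304
  3     2,500.00     1,823.0469     5,469.1406      21,876.5623
  4     2,500.00     1,640.9063     6,563.6251      32,818.1253
  5     2,500.00     1,476.9633     7,384.8167      44,308.9000
  6     2,500.00     1,329.3999     7,976.3996      55,834.7975
  7    52,500.00    25,128.1717   175,897.2019   1,407,177.6149
  Σ                 35,674.1182   209,592.2190   1,578,668.8804
P = 35,674.1182; D_Mac = 5.87519 yrs; D_mod = 5.28820 yrs; C = 35.85169.
Duration effect: -5.28820 × (-0.0225) = +0.118984
Convexity effect: 0.5 × 35.85169 × (-0.0225)² = +0.0090750
ΔP/P ≈ +0.118984 + 0.0090750 = +0.128059 = +12.8059%.

+12.806%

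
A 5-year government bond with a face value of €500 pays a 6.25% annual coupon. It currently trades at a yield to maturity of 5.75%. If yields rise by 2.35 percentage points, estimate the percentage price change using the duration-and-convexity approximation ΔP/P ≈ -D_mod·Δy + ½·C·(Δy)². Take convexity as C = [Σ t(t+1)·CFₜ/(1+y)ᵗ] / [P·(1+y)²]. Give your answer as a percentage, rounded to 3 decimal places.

With y = 0.0575:
  t   CF        PV=CF/(1+0.0575)^t    t·PV        t(t+1)·PV
  1        31.25        29.5508        29.5508          59.1017
  2        31.25        27.9440        55.8881         167.6643
  3        31.25        26.4246        79.2739         317.0955
  4        31.25        24.9878        99.9513         499.7566
  5       531.25       401.6956     2,008.4779      12,050.8677
  Σ                    510.6029     2,273.1421      13,094.4857
P = 510.6029; D_Mac = 4.45188 yrs; D_mod = 4.20981 yrs; C = 22.93213.
Duration effect: -4.20981 × (+0.0235) = -0.098931
Convexity effect: 0.5 × 22.93213 × (0.0235)² = +0.0063321
ΔP/P ≈ -0.098931 + 0.0063321 = -0.092598 = -9.2598%.

-9.260%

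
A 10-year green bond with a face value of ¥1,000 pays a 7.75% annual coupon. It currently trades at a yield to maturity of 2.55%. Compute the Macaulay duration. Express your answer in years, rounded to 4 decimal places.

7.8095 years

Periodic yield y = 0.0255. Discount each cash flow and weight by its year:
  t   CF        PV=CF/(1+0.0255)^t    t·PV
  1        77.50        75.5729        75.5729
  2        77.50        73.6937       147.3874
  3        77.50        71.8612       215.5837
  4        77.50        70.0743       280.2974
  5        77.50        68.3319       341.6594
  6        77.50        66.6327       399.7965
  7        77.50        64.9759       454.8310
  8        77.50        63.3602       506.8814
  9        77.50        61.7847       556.0620
  10    1,077.50       837.6462     8,376.4622
  Σ                  1,453.9337    11,354.5339
Price P = Σ PV = 1,453.9337.
Macaulay duration = Σ(t·PV) / P = 11,354.5339 / 1,453.9337 = 7.80953 years.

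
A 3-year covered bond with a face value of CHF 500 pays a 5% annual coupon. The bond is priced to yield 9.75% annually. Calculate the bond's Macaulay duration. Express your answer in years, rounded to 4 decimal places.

2.8495 years

Periodic yield y = 0.0975. Discount each cash flow and weight by its year:
  t   CF        PV=CF/(1+0.0975)^t    t·PV
  1        25.00        22.7790        22.7790
  2        25.00        20.7554        41.5108
  3       525.00       397.1419     1,191.4257
  Σ                    440.6763     1,255.7155
Price P = Σ PV = 440.6763.
Macaulay duration = Σ(t·PV) / P = 1,255.7155 / 440.6763 = 2.84952 years.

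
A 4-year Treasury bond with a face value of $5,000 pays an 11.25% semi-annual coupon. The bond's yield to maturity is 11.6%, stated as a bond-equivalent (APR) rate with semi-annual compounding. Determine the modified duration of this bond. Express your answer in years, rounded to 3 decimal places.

3.142 years

Periodic yield y = 0.058. First find Macaulay duration:
  t   CF        PV=CF/(1+0.058)^t    t·PV
  1       281.25       265.8318       265.8318
  2       281.25       251.2588       502.5175
  3       281.25       237.4846       712.4539
  4       281.25       224.4656       897.8625
  5       281.25       212.1603     1,060.8017
  6       281.25       200.5296     1,203.1777
  7       281.25       189.5365     1,326.7555
  8     5,281.25     3,363.9644    26,911.7148
  Σ                  4,945.2316    32,881.1154
P = 4,945.2316; Macaulay duration = 32,881.1154 / 4,945.2316 = 6.64905 half-year periods = 3.32453 years.
Modified duration = D_Mac / (1 + y) = 3.32453 / 1.058 = 3.14228 years.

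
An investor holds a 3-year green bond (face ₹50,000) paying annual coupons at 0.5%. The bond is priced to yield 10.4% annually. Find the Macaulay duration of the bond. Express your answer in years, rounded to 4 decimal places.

Periodic yield y = 0.104. Discount each cash flow and weight by its year:
  t   CF        PV=CF/(1+0.104)^t    t·PV
  1       250.00       226.4493       226.4493
  2       250.00       205.1171       410.2342
  3    50,250.00    37,344.6889   112,034.0667
  Σ                 37,776.2553   112,670.7502
Price P = Σ PV = 37,776.2553.
Macaulay duration = Σ(t·PV) / P = 112,670.7502 / 37,776.2553 = 2.98258 years.

2.9826 years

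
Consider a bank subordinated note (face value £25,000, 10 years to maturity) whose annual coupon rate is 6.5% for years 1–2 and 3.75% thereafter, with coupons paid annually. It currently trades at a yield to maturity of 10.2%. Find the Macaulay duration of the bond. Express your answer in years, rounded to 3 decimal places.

7.535 years

Periodic yield y = 0.102. Discount each cash flow and weight by its year:
  t   CF        PV=CF/(1+0.102)^t    t·PV
  1     1,625.00     1,474.5917     1,474.5917
  2     1,625.00     1,338.1049     2,676.2099
  3       937.50       700.5296     2,101.5888
  4       937.50       635.6893     2,542.7572
  5       937.50       576.8505     2,884.2527
  6       937.50       523.4578     3,140.7470
  7       937.50       475.0071     3,325.0498
  8       937.50       431.0409     3,448.3275
  9       937.50       391.1442     3,520.2981
  10   25,937.50     9,820.0154    98,200.1540
  Σ                 16,366.4316   123,313.9767
Price P = Σ PV = 16,366.4316.
Macaulay duration = Σ(t·PV) / P = 123,313.9767 / 16,366.4316 = 7.53457 years.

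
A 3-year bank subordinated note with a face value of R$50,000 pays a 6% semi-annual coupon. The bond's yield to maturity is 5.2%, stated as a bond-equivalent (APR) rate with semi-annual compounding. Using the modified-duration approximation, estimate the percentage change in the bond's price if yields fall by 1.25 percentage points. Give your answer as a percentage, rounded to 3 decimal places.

+3.402%

Periodic yield y = 0.026. Modified duration first:
  t   CF        PV=CF/(1+0.026)^t    t·PV
  1     1,500.00     1,461.9883     1,461.9883
  2     1,500.00     1,424.9399     2,849.8797
  3     1,500.00     1,388.8303     4,166.4908
  4     1,500.00     1,353.6358     5,414.5430
  5     1,500.00     1,319.3331     6,596.6655
  6    51,500.00    44,149.2230   264,895.3378
  Σ                 51,097.9503   285,384.9052
P = 51,097.9503; D_Mac = 5.58506 half-year periods = 2.79253 yrs; D_mod = 2.79253/(1+0.026) = 2.72176 yrs.
ΔP/P ≈ -D_mod · Δy = -2.72176 × (-0.0125) = +0.034022 = +3.4022%.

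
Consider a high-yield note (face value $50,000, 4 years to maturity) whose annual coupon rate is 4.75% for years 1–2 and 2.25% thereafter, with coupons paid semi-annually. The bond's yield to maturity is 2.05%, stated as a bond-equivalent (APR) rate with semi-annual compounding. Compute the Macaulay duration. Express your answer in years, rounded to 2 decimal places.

Periodic yield y = 0.01025. Discount each cash flow and weight by its period:
  t   CF        PV=CF/(1+0.01025)^t    t·PV
  1     1,187.50     1,175.4516     1,175.4516
  2     1,187.50     1,163.5255     2,327.0510
  3     1,187.50     1,151.7204     3,455.1611
  4     1,187.50     1,140.0350     4,560.1400
  5       562.50       534.5376     2,672.6878
  6       562.50       529.1141     3,174.6849
  7       562.50       523.7458     3,666.2203
  8    50,562.50    46,601.2607   372,810.0858
  Σ                 52,819.3906   393,841.4824
Price P = Σ PV = 52,819.3906.
Macaulay duration = Σ(t·PV) / P = 393,841.4824 / 52,819.3906 = 7.45638 half-year periods.
In years: 7.45638 / 2 = 3.72819 years.

3.73 years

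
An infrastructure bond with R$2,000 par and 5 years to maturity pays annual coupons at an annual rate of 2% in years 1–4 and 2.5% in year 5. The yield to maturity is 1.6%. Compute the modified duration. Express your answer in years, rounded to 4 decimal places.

4.7350 years

Periodic yield y = 0.016. First find Macaulay duration:
  t   CF        PV=CF/(1+0.016)^t    t·PV
  1        40.00        39.3701        39.3701
  2        40.00        38.7501        77.5002
  3        40.00        38.1398       114.4195
  4        40.00        37.5392       150.1569
  5     2,050.00     1,893.5873     9,467.9363
  Σ                  2,047.3865     9,849.3829
P = 2,047.3865; Macaulay duration = 9,849.3829 / 2,047.3865 = 4.81071 years.
Modified duration = D_Mac / (1 + y) = 4.81071 / 1.016 = 4.73495 years.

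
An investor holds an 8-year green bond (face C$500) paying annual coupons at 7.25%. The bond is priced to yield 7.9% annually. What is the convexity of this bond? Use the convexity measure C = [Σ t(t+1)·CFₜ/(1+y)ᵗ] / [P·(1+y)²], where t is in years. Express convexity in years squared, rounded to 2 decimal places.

With y = 0.079:
  t   CF        PV=CF/(1+0.079)^t    t·PV        t(t+1)·PV
  1        36.25        33.5959        33.5959          67.1918
  2        36.25        31.1362        62.2723         186.8170
  3        36.25        28.8565        86.5695         346.2780
  4        36.25        26.7437       106.9750         534.8749
  5        36.25        24.7857       123.9284         743.5703
  6        36.25        22.9710       137.8258         964.7808
  7        36.25        21.2891       149.0239       1,192.1912
  8       536.25       291.8742     2,334.9938      21,014.9443
  Σ                    481.2523     3,035.1847      25,050.6484
P = 481.2523.
Convexity = Σ t(t+1)·PV / [P·(1+y)²] = 25,050.6484 / (481.2523 × 1.164241) = 44.70985.

44.71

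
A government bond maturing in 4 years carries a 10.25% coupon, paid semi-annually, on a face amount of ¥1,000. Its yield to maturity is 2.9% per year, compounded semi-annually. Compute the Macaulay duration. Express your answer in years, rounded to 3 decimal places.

Periodic yield y = 0.0145. Discount each cash flow and weight by its period:
  t   CF        PV=CF/(1+0.0145)^t    t·PV
  1        51.25        50.5175        50.5175
  2        51.25        49.7955        99.5909
  3        51.25        49.0837       147.2512
  4        51.25        48.3822       193.5288
  5        51.25        47.6907       238.4535
  6        51.25        47.0091       282.0544
  7        51.25        46.3372       324.3602
  8     1,051.25       936.8921     7,495.1372
  Σ                  1,275.7080     8,830.8937
Price P = Σ PV = 1,275.7080.
Macaulay duration = Σ(t·PV) / P = 8,830.8937 / 1,275.7080 = 6.92235 half-year periods.
In years: 6.92235 / 2 = 3.46117 years.

3.461 years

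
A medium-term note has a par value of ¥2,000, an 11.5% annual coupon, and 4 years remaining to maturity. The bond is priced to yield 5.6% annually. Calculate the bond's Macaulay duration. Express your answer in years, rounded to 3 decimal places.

Periodic yield y = 0.056. Discount each cash flow and weight by its year:
  t   CF        PV=CF/(1+0.056)^t    t·PV
  1       230.00       217.8030       217.8030
  2       230.00       206.2529       412.5057
  3       230.00       195.3152       585.9457
  4     2,230.00     1,793.2845     7,173.1379
  Σ                  2,412.6556     8,389.3923
Price P = Σ PV = 2,412.6556.
Macaulay duration = Σ(t·PV) / P = 8,389.3923 / 2,412.6556 = 3.47724 years.

3.477 years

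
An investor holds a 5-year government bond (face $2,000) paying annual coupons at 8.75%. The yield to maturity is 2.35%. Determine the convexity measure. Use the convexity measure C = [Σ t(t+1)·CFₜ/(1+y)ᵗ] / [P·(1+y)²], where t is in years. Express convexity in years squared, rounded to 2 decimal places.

23.74

With y = 0.0235:
  t   CF        PV=CF/(1+0.0235)^t    t·PV        t(t+1)·PV
  1       175.00       170.9819       170.9819         341.9638
  2       175.00       167.0561       334.1122       1,002.3366
  3       175.00       163.2204       489.6613       1,958.6451
  4       175.00       159.4728       637.8913       3,189.4563
  5     2,175.00     1,936.5113     9,682.5563      58,095.3378
  Σ                  2,597.2425    11,315.2030      64,587.7397
P = 2,597.2425.
Convexity = Σ t(t+1)·PV / [P·(1+y)²] = 64,587.7397 / (2,597.2425 × 1.047552) = 23.73897.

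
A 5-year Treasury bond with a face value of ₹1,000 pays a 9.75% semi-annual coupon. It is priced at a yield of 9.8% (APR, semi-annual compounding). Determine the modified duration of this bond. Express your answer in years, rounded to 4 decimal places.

3.8825 years

Periodic yield y = 0.049. First find Macaulay duration:
  t   CF        PV=CF/(1+0.049)^t    t·PV
  1        48.75        46.4728        46.4728
  2        48.75        44.3020        88.6041
  3        48.75        42.2326       126.6979
  4        48.75        40.2599       161.0396
  5        48.75        38.3793       191.8966
  6        48.75        36.5866       219.5194
  7        48.75        34.8776       244.1430
  8        48.75        33.2484       265.9872
  9        48.75        31.6953       285.2579
  10    1,048.75       650.0056     6,500.0559
  Σ                    998.0602     8,129.6744
P = 998.0602; Macaulay duration = 8,129.6744 / 998.0602 = 8.14548 half-year periods = 4.07274 years.
Modified duration = D_Mac / (1 + y) = 4.07274 / 1.049 = 3.88250 years.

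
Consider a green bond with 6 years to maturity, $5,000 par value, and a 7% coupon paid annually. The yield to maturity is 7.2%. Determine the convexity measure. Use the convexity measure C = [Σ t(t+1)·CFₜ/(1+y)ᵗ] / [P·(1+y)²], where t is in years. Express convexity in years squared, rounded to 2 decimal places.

With y = 0.072:
  t   CF        PV=CF/(1+0.072)^t    t·PV        t(t+1)·PV
  1       350.00       326.4925       326.4925         652.9851
  2       350.00       304.5639       609.1279       1,827.3836
  3       350.00       284.1081       852.3244       3,409.2978
  4       350.00       265.0263     1,060.1050       5,300.5251
  5       350.00       247.2260     1,236.1299       7,416.7796
  6     5,350.00     3,525.2106    21,151.2637     148,058.8461
  Σ                  4,952.6275    25,235.4435     166,665.8172
P = 4,952.6275.
Convexity = Σ t(t+1)·PV / [P·(1+y)²] = 166,665.8172 / (4,952.6275 × 1.149184) = 29.28339.

29.28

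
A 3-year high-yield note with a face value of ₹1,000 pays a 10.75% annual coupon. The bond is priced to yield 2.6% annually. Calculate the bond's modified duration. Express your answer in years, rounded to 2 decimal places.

2.68 years

Periodic yield y = 0.026. First find Macaulay duration:
  t   CF        PV=CF/(1+0.026)^t    t·PV
  1       107.50       104.7758       104.7758
  2       107.50       102.1207       204.2414
  3     1,107.50     1,025.4197     3,076.2591
  Σ                  1,232.3162     3,385.2763
P = 1,232.3162; Macaulay duration = 3,385.2763 / 1,232.3162 = 2.74708 years.
Modified duration = D_Mac / (1 + y) = 2.74708 / 1.026 = 2.67747 years.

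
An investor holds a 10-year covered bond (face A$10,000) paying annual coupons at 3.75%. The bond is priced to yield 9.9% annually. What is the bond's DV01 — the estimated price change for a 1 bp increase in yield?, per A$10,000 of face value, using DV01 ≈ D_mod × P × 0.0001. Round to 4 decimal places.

Periodic yield y = 0.099.
  t   CF        PV=CF/(1+0.099)^t    t·PV
  1       375.00       341.2193       341.2193
  2       375.00       310.4816       620.9632
  3       375.00       282.5128       847.5385
  4       375.00       257.0635     1,028.2542
  5       375.00       233.9068     1,169.5339
  6       375.00       212.8360     1,277.0161
  7       375.00       193.6633     1,355.6434
  8       375.00       176.2178     1,409.7422
  9       375.00       160.3437     1,443.0937
  10   10,375.00     4,036.5579    40,365.5785
  Σ                  6,204.8028    49,858.5831
P = 6,204.8028; D_Mac = 8.03548 yrs; D_mod = 7.31163 yrs.
DV01 ≈ 7.31163 × 6,204.8028 × 0.0001 = 4.536723.

A$4.5367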